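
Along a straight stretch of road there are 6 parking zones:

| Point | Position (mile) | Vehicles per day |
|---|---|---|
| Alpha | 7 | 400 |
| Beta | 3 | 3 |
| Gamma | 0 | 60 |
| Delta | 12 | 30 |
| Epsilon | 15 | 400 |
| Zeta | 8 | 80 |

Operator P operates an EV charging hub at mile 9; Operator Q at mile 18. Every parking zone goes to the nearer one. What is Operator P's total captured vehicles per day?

573

The indifferent point is the midpoint (9+18)/2 = 13.5; parking zones left of it (closer to Operator P at 9) go to Operator P, those right go to Operator Q.
  Gamma at 0 (w=60) → Operator P
  Beta at 3 (w=3) → Operator P
  Alpha at 7 (w=400) → Operator P
  Zeta at 8 (w=80) → Operator P
  Delta at 12 (w=30) → Operator P
  Epsilon at 15 (w=400) → Operator Q
Operator P captures 573; Operator Q captures 400.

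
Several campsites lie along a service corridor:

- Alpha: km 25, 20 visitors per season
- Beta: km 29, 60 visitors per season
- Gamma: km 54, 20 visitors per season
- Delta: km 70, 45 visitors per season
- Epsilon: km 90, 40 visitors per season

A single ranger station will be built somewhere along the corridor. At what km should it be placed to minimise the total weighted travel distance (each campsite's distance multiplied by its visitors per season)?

x = 54

For a sum of weighted absolute distances on a line, the optimum is the weighted median (not the mean). Total weight W = 185; half-weight = 92.5.
Sort by position and accumulate weight:
  km 25 (Alpha, w=20) → cum 20
  km 29 (Beta, w=60) → cum 80
  km 54 (Gamma, w=20) → cum 100  ≥ 92.5 → median here
  km 70 (Delta, w=45) → cum 145
  km 90 (Epsilon, w=40) → cum 185
Optimal location: km 54.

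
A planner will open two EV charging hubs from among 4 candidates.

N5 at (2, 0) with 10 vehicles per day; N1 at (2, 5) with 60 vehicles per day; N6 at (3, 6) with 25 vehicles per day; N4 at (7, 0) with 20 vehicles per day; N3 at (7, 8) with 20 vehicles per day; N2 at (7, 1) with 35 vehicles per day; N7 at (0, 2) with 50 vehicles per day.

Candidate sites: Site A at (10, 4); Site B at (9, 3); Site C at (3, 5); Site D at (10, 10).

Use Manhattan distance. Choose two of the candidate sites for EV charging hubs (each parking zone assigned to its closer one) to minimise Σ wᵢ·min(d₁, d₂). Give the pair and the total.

{Site B, Site C}, total 825

Evaluate every pair (each demand assigned to the nearer of the two):
  {Site B, Site C}: total = 825
  {Site A, Site C}: total = 935
  {Site C, Site D}: total = 1005
  {Site B, Site D}: total = 1705
  {Site A, Site B}: total = 1745
  {Site A, Site D}: total = 1935
Best pair: {Site B, Site C} with total 825.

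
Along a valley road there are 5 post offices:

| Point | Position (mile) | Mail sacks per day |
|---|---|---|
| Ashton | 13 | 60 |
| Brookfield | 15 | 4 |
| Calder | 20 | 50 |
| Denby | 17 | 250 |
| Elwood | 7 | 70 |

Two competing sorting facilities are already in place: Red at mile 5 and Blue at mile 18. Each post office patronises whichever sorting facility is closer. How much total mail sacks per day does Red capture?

The indifferent point is the midpoint (5+18)/2 = 11.5; post offices left of it (closer to Red at 5) go to Red, those right go to Blue.
  Elwood at 7 (w=70) → Red
  Ashton at 13 (w=60) → Blue
  Brookfield at 15 (w=4) → Blue
  Denby at 17 (w=250) → Blue
  Calder at 20 (w=50) → Blue
Red captures 70; Blue captures 364.

70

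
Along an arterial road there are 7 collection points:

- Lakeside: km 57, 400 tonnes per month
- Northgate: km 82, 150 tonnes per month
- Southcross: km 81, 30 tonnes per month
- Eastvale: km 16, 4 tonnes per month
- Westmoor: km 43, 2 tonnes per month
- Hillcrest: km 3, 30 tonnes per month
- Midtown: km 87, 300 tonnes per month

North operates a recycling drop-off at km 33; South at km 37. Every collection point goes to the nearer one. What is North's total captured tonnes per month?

34

The indifferent point is the midpoint (33+37)/2 = 35; collection points left of it (closer to North at 33) go to North, those right go to South.
  Hillcrest at 3 (w=30) → North
  Eastvale at 16 (w=4) → North
  Westmoor at 43 (w=2) → South
  Lakeside at 57 (w=400) → South
  Southcross at 81 (w=30) → South
  Northgate at 82 (w=150) → South
  Midtown at 87 (w=300) → South
North captures 34; South captures 882.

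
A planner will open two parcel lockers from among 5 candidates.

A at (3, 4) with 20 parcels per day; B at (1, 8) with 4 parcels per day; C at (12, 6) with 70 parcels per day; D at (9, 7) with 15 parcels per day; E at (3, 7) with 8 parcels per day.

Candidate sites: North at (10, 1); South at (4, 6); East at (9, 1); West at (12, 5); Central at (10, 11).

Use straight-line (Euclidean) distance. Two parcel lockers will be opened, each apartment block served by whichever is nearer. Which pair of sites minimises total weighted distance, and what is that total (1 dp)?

{South, West}, total 194.5

Evaluate every pair (each demand assigned to the nearer of the two):
  {South, West}: total = 194.5
  {East, West}: total = 368.7
  {North, West}: total = 395.8
  {West, Central}: total = 407.6
  {South, Central}: total = 509.3
  {North, South}: total = 523.9
  {South, East}: total = 555.1
  {East, Central}: total = 675.4
  {North, Central}: total = 693.6
  {North, East}: total = 711.5
Best pair: {South, West} with total 194.5.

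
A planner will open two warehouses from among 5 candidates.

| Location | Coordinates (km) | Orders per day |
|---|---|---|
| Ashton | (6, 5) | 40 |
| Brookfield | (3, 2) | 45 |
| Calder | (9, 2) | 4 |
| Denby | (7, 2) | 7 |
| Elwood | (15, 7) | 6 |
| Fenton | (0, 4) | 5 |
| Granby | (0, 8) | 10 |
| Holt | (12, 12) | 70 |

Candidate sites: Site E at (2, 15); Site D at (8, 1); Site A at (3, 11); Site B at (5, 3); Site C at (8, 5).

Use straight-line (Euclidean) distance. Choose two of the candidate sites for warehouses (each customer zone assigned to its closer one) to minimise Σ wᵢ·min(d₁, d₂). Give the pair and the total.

{Site B, Site C}, total 913.2

Evaluate every pair (each demand assigned to the nearer of the two):
  {Site B, Site C}: total = 913.2
  {Site A, Site B}: total = 988.6
  {Site D, Site C}: total = 1058.8
  {Site A, Site C}: total = 1065.7
  {Site E, Site C}: total = 1098.3
  {Site E, Site B}: total = 1113.9
  {Site D, Site B}: total = 1155.3
  {Site D, Site A}: total = 1193.6
  {Site E, Site D}: total = 1325.6
  {Site E, Site A}: total = 1575.8
Best pair: {Site B, Site C} with total 913.2.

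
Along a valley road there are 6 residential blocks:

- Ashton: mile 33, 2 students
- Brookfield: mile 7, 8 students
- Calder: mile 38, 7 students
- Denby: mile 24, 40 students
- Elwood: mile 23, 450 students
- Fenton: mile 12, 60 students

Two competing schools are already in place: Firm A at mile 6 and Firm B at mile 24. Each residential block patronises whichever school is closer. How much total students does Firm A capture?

The indifferent point is the midpoint (6+24)/2 = 15; residential blocks left of it (closer to Firm A at 6) go to Firm A, those right go to Firm B.
  Brookfield at 7 (w=8) → Firm A
  Fenton at 12 (w=60) → Firm A
  Elwood at 23 (w=450) → Firm B
  Denby at 24 (w=40) → Firm B
  Ashton at 33 (w=2) → Firm B
  Calder at 38 (w=7) → Firm B
Firm A captures 68; Firm B captures 499.

68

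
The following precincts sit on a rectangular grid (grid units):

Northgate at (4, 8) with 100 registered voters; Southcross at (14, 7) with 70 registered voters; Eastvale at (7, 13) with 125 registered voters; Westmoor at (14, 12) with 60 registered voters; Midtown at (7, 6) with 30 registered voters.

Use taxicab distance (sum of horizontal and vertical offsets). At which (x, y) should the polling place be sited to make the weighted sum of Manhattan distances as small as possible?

(7, 8)

Manhattan distance separates: Σwᵢ(|x−xᵢ|+|y−yᵢ|) = Σwᵢ|x−xᵢ| + Σwᵢ|y−yᵢ|, so x and y are optimised independently as 1-D weighted medians.
Total weight W = 385; half = 192.5.
x-coordinate, sorted with cumulative weight:
  x=4 (Northgate, w=100) cum 100
  x=7 (Eastvale, w=125) cum 225  ← median
  x=7 (Midtown, w=30) cum 255
  x=14 (Southcross, w=70) cum 325
  x=14 (Westmoor, w=60) cum 385
⇒ x* = 7
y-coordinate, sorted with cumulative weight:
  y=6 (Midtown, w=30) cum 30
  y=7 (Southcross, w=70) cum 100
  y=8 (Northgate, w=100) cum 200  ← median
  y=12 (Westmoor, w=60) cum 260
  y=13 (Eastvale, w=125) cum 385
⇒ y* = 8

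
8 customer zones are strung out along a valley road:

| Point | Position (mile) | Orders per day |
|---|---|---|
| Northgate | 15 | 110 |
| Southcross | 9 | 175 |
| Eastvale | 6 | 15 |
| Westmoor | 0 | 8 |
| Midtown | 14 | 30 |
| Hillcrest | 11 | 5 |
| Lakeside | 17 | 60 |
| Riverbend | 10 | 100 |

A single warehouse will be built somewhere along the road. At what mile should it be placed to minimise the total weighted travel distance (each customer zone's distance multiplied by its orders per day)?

x = 10

For a sum of weighted absolute distances on a line, the optimum is the weighted median (not the mean). Total weight W = 503; half-weight = 251.5.
Sort by position and accumulate weight:
  mile 0 (Westmoor, w=8) → cum 8
  mile 6 (Eastvale, w=15) → cum 23
  mile 9 (Southcross, w=175) → cum 198
  mile 10 (Riverbend, w=100) → cum 298  ≥ 251.5 → median here
  mile 11 (Hillcrest, w=5) → cum 303
  mile 14 (Midtown, w=30) → cum 333
  mile 15 (Northgate, w=110) → cum 443
  mile 17 (Lakeside, w=60) → cum 503
Optimal location: mile 10.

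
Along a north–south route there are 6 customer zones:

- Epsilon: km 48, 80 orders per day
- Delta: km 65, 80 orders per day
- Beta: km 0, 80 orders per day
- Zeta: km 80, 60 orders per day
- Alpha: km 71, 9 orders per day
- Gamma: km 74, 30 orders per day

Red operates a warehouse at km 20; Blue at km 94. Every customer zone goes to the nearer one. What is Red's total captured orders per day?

The indifferent point is the midpoint (20+94)/2 = 57; customer zones left of it (closer to Red at 20) go to Red, those right go to Blue.
  Beta at 0 (w=80) → Red
  Epsilon at 48 (w=80) → Red
  Delta at 65 (w=80) → Blue
  Alpha at 71 (w=9) → Blue
  Gamma at 74 (w=30) → Blue
  Zeta at 80 (w=60) → Blue
Red captures 160; Blue captures 179.

160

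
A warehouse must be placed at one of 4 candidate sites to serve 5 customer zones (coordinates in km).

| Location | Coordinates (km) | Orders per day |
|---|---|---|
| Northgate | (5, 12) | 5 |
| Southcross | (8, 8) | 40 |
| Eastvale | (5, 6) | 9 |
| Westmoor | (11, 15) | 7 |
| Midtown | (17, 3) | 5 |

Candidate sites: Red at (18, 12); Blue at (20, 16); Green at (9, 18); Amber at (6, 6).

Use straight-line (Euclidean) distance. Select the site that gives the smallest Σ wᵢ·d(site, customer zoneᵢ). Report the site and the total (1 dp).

Total weighted distance at each candidate:
  Red (18, 12): total = 723.3
  Blue (20, 16): total = 946.9
  Green (9, 18): total = 662.1
  Amber (6, 6): total = 281.6
Minimum is at Amber with total 281.6 km.

Amber, total 281.6 km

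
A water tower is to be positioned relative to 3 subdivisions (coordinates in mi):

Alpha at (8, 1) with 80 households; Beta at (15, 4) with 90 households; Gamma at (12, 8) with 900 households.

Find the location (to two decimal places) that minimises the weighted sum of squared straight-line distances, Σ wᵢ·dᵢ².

The minimiser of Σwᵢ‖p−pᵢ‖² is the weighted centroid p* = (Σwᵢpᵢ)/(Σwᵢ).
Σwᵢ = 1070.
Σwᵢxᵢ = 80·8 + 90·15 + 900·12 = 12790.
Σwᵢyᵢ = 80·1 + 90·4 + 900·8 = 7640.
x* = 12790/1070 = 11.95, y* = 7640/1070 = 7.14.

(11.95, 7.14)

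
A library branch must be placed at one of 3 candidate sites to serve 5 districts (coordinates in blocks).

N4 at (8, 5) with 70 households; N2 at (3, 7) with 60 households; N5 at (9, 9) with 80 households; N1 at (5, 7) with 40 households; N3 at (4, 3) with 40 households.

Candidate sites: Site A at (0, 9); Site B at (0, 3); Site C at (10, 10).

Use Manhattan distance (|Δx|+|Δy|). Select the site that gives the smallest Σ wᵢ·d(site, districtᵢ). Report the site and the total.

Total weighted distance at each candidate:
  Site A (0, 9): total = 2540
  Site B (0, 3): total = 2840
  Site C (10, 10): total = 2090
Minimum is at Site C with total 2090 blocks.

Site C, total 2090 blocks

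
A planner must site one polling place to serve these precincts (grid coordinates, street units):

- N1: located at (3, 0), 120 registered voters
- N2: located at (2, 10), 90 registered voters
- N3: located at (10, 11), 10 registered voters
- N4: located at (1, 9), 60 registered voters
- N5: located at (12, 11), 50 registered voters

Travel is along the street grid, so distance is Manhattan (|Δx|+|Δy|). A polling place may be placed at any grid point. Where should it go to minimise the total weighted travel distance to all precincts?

Manhattan distance separates: Σwᵢ(|x−xᵢ|+|y−yᵢ|) = Σwᵢ|x−xᵢ| + Σwᵢ|y−yᵢ|, so x and y are optimised independently as 1-D weighted medians.
Total weight W = 330; half = 165.
x-coordinate, sorted with cumulative weight:
  x=1 (N4, w=60) cum 60
  x=2 (N2, w=90) cum 150
  x=3 (N1, w=120) cum 270  ← median
  x=10 (N3, w=10) cum 280
  x=12 (N5, w=50) cum 330
⇒ x* = 3
y-coordinate, sorted with cumulative weight:
  y=0 (N1, w=120) cum 120
  y=9 (N4, w=60) cum 180  ← median
  y=10 (N2, w=90) cum 270
  y=11 (N3, w=10) cum 280
  y=11 (N5, w=50) cum 330
⇒ y* = 9

(3, 9)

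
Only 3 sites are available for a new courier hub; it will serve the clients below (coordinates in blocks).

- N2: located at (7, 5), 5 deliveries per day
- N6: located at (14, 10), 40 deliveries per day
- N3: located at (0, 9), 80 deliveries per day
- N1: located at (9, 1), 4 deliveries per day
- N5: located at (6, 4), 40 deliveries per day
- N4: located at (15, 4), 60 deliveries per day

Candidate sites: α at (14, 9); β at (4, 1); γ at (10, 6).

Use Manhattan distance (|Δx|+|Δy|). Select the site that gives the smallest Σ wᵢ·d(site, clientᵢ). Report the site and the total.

Total weighted distance at each candidate:
  α (14, 9): total = 2147
  β (4, 1): total = 2815
  γ (10, 6): total = 2064
Minimum is at γ with total 2064 blocks.

γ, total 2064 blocks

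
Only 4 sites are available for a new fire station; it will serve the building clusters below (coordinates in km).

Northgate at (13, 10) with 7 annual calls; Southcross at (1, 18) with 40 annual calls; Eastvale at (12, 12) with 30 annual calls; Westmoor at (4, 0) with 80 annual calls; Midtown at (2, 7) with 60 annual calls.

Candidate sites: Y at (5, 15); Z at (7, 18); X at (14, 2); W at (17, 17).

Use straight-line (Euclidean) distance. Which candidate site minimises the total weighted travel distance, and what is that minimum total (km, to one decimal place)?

Y, total 2209.8 km

Total weighted distance at each candidate:
  Y (5, 15): total = 2209.8
  Z (7, 18): total = 2729.2
  X (14, 2): total = 2782.8
  W (17, 17): total = 3703.6
Minimum is at Y with total 2209.8 km.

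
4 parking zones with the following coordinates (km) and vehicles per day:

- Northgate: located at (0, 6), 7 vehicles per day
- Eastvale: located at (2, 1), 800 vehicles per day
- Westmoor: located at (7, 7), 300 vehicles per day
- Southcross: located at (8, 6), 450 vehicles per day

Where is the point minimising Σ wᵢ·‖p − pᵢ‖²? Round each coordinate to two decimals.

(4.69, 3.62)

The minimiser of Σwᵢ‖p−pᵢ‖² is the weighted centroid p* = (Σwᵢpᵢ)/(Σwᵢ).
Σwᵢ = 1557.
Σwᵢxᵢ = 7·0 + 800·2 + 300·7 + 450·8 = 7300.
Σwᵢyᵢ = 7·6 + 800·1 + 300·7 + 450·6 = 5642.
x* = 7300/1557 = 4.69, y* = 5642/1557 = 3.62.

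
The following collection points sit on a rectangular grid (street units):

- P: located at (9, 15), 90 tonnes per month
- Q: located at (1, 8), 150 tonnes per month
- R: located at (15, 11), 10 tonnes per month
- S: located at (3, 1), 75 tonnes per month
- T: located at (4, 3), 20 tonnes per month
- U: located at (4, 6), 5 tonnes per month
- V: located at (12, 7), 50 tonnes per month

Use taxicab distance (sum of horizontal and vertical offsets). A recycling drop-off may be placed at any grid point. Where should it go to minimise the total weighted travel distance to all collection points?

(3, 8)

Manhattan distance separates: Σwᵢ(|x−xᵢ|+|y−yᵢ|) = Σwᵢ|x−xᵢ| + Σwᵢ|y−yᵢ|, so x and y are optimised independently as 1-D weighted medians.
Total weight W = 400; half = 200.
x-coordinate, sorted with cumulative weight:
  x=1 (Q, w=150) cum 150
  x=3 (S, w=75) cum 225  ← median
  x=4 (T, w=20) cum 245
  x=4 (U, w=5) cum 250
  x=9 (P, w=90) cum 340
  x=12 (V, w=50) cum 390
  x=15 (R, w=10) cum 400
⇒ x* = 3
y-coordinate, sorted with cumulative weight:
  y=1 (S, w=75) cum 75
  y=3 (T, w=20) cum 95
  y=6 (U, w=5) cum 100
  y=7 (V, w=50) cum 150
  y=8 (Q, w=150) cum 300  ← median
  y=11 (R, w=10) cum 310
  y=15 (P, w=90) cum 400
⇒ y* = 8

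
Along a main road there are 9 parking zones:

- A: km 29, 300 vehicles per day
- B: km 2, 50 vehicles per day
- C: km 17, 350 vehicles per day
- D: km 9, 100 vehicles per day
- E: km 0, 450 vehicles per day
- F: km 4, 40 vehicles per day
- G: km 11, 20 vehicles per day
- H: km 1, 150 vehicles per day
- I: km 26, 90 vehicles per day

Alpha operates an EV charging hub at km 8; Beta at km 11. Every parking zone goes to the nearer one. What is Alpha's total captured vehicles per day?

790

The indifferent point is the midpoint (8+11)/2 = 9.5; parking zones left of it (closer to Alpha at 8) go to Alpha, those right go to Beta.
  E at 0 (w=450) → Alpha
  H at 1 (w=150) → Alpha
  B at 2 (w=50) → Alpha
  F at 4 (w=40) → Alpha
  D at 9 (w=100) → Alpha
  G at 11 (w=20) → Beta
  C at 17 (w=350) → Beta
  I at 26 (w=90) → Beta
  A at 29 (w=300) → Beta
Alpha captures 790; Beta captures 760.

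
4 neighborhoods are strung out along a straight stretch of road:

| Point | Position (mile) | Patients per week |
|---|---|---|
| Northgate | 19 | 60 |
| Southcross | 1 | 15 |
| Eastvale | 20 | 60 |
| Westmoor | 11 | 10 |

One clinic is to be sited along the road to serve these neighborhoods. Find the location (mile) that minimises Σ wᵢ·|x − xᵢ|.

x = 19

For a sum of weighted absolute distances on a line, the optimum is the weighted median (not the mean). Total weight W = 145; half-weight = 72.5.
Sort by position and accumulate weight:
  mile 1 (Southcross, w=15) → cum 15
  mile 11 (Westmoor, w=10) → cum 25
  mile 19 (Northgate, w=60) → cum 85  ≥ 72.5 → median here
  mile 20 (Eastvale, w=60) → cum 145
Optimal location: mile 19.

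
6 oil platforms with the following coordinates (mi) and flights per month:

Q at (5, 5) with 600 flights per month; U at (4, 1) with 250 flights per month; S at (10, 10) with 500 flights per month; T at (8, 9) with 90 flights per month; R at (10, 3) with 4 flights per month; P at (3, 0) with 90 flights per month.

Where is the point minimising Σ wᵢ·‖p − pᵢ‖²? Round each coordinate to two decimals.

The minimiser of Σwᵢ‖p−pᵢ‖² is the weighted centroid p* = (Σwᵢpᵢ)/(Σwᵢ).
Σwᵢ = 1534.
Σwᵢxᵢ = 600·5 + 250·4 + 500·10 + 90·8 + 4·10 + 90·3 = 10030.
Σwᵢyᵢ = 600·5 + 250·1 + 500·10 + 90·9 + 4·3 + 90·0 = 9072.
x* = 10030/1534 = 6.54, y* = 9072/1534 = 5.91.

(6.54, 5.91)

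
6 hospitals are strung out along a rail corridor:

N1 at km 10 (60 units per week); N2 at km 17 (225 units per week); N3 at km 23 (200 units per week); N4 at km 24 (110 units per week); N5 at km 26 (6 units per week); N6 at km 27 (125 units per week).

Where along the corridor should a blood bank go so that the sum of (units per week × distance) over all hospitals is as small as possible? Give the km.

x = 23

For a sum of weighted absolute distances on a line, the optimum is the weighted median (not the mean). Total weight W = 726; half-weight = 363.
Sort by position and accumulate weight:
  km 10 (N1, w=60) → cum 60
  km 17 (N2, w=225) → cum 285
  km 23 (N3, w=200) → cum 485  ≥ 363 → median here
  km 24 (N4, w=110) → cum 595
  km 26 (N5, w=6) → cum 601
  km 27 (N6, w=125) → cum 726
Optimal location: km 23.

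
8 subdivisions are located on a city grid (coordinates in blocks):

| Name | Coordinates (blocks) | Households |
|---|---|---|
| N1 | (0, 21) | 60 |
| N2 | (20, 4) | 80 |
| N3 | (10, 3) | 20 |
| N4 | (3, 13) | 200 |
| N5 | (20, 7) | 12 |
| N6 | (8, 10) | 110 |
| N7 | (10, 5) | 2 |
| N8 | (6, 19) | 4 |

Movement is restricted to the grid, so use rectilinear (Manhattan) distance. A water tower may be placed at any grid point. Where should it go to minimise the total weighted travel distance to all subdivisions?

(3, 13)

Manhattan distance separates: Σwᵢ(|x−xᵢ|+|y−yᵢ|) = Σwᵢ|x−xᵢ| + Σwᵢ|y−yᵢ|, so x and y are optimised independently as 1-D weighted medians.
Total weight W = 488; half = 244.
x-coordinate, sorted with cumulative weight:
  x=0 (N1, w=60) cum 60
  x=3 (N4, w=200) cum 260  ← median
  x=6 (N8, w=4) cum 264
  x=8 (N6, w=110) cum 374
  x=10 (N3, w=20) cum 394
  x=10 (N7, w=2) cum 396
  x=20 (N2, w=80) cum 476
  x=20 (N5, w=12) cum 488
⇒ x* = 3
y-coordinate, sorted with cumulative weight:
  y=3 (N3, w=20) cum 20
  y=4 (N2, w=80) cum 100
  y=5 (N7, w=2) cum 102
  y=7 (N5, w=12) cum 114
  y=10 (N6, w=110) cum 224
  y=13 (N4, w=200) cum 424  ← median
  y=19 (N8, w=4) cum 428
  y=21 (N1, w=60) cum 488
⇒ y* = 13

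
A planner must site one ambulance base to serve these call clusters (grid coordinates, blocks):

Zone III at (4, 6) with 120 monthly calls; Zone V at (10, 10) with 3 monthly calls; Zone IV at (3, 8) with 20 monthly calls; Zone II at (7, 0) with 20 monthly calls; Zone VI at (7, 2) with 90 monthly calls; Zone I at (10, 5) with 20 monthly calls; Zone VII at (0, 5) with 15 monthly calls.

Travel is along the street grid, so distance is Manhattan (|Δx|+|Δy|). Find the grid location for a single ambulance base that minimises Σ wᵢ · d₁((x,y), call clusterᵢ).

Manhattan distance separates: Σwᵢ(|x−xᵢ|+|y−yᵢ|) = Σwᵢ|x−xᵢ| + Σwᵢ|y−yᵢ|, so x and y are optimised independently as 1-D weighted medians.
Total weight W = 288; half = 144.
x-coordinate, sorted with cumulative weight:
  x=0 (Zone VII, w=15) cum 15
  x=3 (Zone IV, w=20) cum 35
  x=4 (Zone III, w=120) cum 155  ← median
  x=7 (Zone II, w=20) cum 175
  x=7 (Zone VI, w=90) cum 265
  x=10 (Zone V, w=3) cum 268
  x=10 (Zone I, w=20) cum 288
⇒ x* = 4
y-coordinate, sorted with cumulative weight:
  y=0 (Zone II, w=20) cum 20
  y=2 (Zone VI, w=90) cum 110
  y=5 (Zone I, w=20) cum 130
  y=5 (Zone VII, w=15) cum 145  ← median
  y=6 (Zone III, w=120) cum 265
  y=8 (Zone IV, w=20) cum 285
  y=10 (Zone V, w=3) cum 288
⇒ y* = 5

(4, 5)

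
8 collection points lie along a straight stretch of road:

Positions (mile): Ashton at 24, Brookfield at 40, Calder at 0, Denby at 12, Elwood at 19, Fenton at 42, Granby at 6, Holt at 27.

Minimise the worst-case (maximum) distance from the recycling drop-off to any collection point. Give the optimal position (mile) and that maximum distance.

location 21, max distance 21

The 1-center on a line is the midpoint of the two extreme points: leftmost at 0, rightmost at 42.
Optimal location = (0 + 42)/2 = 21; maximum distance = (42 − 0)/2 = 21.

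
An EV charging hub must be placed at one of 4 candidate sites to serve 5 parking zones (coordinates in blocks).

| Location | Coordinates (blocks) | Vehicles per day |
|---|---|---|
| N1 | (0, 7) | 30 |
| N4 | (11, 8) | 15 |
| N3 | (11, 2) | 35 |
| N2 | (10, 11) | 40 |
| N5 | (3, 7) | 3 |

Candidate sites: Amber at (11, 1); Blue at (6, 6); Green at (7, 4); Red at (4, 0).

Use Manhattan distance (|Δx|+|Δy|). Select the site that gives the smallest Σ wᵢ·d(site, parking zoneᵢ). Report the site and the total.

Total weighted distance at each candidate:
  Amber (11, 1): total = 1132
  Blue (6, 6): total = 1002
  Green (7, 4): total = 1051
  Red (4, 0): total = 1574
Minimum is at Blue with total 1002 blocks.

Blue, total 1002 blocks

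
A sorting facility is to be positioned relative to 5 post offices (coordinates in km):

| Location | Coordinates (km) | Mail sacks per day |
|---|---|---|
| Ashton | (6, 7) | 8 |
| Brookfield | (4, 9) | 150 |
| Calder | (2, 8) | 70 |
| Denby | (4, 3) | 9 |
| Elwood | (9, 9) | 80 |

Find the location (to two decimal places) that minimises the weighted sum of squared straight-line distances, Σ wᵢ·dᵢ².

The minimiser of Σwᵢ‖p−pᵢ‖² is the weighted centroid p* = (Σwᵢpᵢ)/(Σwᵢ).
Σwᵢ = 317.
Σwᵢxᵢ = 8·6 + 150·4 + 70·2 + 9·4 + 80·9 = 1544.
Σwᵢyᵢ = 8·7 + 150·9 + 70·8 + 9·3 + 80·9 = 2713.
x* = 1544/317 = 4.87, y* = 2713/317 = 8.56.

(4.87, 8.56)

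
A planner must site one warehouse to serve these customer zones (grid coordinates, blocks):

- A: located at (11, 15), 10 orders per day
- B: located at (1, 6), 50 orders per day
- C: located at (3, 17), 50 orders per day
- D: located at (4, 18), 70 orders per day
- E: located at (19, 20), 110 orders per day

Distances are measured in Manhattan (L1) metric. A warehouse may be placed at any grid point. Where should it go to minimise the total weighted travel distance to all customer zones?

Manhattan distance separates: Σwᵢ(|x−xᵢ|+|y−yᵢ|) = Σwᵢ|x−xᵢ| + Σwᵢ|y−yᵢ|, so x and y are optimised independently as 1-D weighted medians.
Total weight W = 290; half = 145.
x-coordinate, sorted with cumulative weight:
  x=1 (B, w=50) cum 50
  x=3 (C, w=50) cum 100
  x=4 (D, w=70) cum 170  ← median
  x=11 (A, w=10) cum 180
  x=19 (E, w=110) cum 290
⇒ x* = 4
y-coordinate, sorted with cumulative weight:
  y=6 (B, w=50) cum 50
  y=15 (A, w=10) cum 60
  y=17 (C, w=50) cum 110
  y=18 (D, w=70) cum 180  ← median
  y=20 (E, w=110) cum 290
⇒ y* = 18

(4, 18)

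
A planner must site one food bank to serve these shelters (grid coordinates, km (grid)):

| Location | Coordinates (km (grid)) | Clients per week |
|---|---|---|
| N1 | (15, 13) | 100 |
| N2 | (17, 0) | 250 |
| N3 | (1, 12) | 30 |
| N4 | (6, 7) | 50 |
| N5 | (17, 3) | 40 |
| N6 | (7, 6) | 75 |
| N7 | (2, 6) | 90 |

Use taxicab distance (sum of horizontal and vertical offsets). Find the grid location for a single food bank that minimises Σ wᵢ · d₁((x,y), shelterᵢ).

Manhattan distance separates: Σwᵢ(|x−xᵢ|+|y−yᵢ|) = Σwᵢ|x−xᵢ| + Σwᵢ|y−yᵢ|, so x and y are optimised independently as 1-D weighted medians.
Total weight W = 635; half = 317.5.
x-coordinate, sorted with cumulative weight:
  x=1 (N3, w=30) cum 30
  x=2 (N7, w=90) cum 120
  x=6 (N4, w=50) cum 170
  x=7 (N6, w=75) cum 245
  x=15 (N1, w=100) cum 345  ← median
  x=17 (N2, w=250) cum 595
  x=17 (N5, w=40) cum 635
⇒ x* = 15
y-coordinate, sorted with cumulative weight:
  y=0 (N2, w=250) cum 250
  y=3 (N5, w=40) cum 290
  y=6 (N6, w=75) cum 365  ← median
  y=6 (N7, w=90) cum 455
  y=7 (N4, w=50) cum 505
  y=12 (N3, w=30) cum 535
  y=13 (N1, w=100) cum 635
⇒ y* = 6

(15, 6)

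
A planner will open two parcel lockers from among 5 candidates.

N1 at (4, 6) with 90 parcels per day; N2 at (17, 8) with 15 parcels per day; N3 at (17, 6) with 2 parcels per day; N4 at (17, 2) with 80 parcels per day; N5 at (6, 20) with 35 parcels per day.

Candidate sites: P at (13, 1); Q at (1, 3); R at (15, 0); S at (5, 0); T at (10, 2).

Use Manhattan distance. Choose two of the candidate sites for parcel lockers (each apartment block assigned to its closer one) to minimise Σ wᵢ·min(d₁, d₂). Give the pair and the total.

{Q, R}, total 1796

Evaluate every pair (each demand assigned to the nearer of the two):
  {Q, R}: total = 1796
  {R, S}: total = 1851
  {P, Q}: total = 1893
  {P, S}: total = 1948
  {Q, T}: total = 2087
  {S, T}: total = 2142
  {R, T}: total = 2156
  {P, T}: total = 2253
  {P, R}: total = 2656
  {Q, S}: total = 2731
Best pair: {Q, R} with total 1796.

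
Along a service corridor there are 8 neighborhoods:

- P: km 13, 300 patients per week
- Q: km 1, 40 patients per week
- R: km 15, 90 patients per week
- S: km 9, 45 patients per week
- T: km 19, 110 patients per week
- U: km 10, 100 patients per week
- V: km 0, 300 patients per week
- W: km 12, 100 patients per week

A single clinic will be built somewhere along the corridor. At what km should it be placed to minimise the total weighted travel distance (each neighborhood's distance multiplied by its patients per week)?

For a sum of weighted absolute distances on a line, the optimum is the weighted median (not the mean). Total weight W = 1085; half-weight = 542.5.
Sort by position and accumulate weight:
  km 0 (V, w=300) → cum 300
  km 1 (Q, w=40) → cum 340
  km 9 (S, w=45) → cum 385
  km 10 (U, w=100) → cum 485
  km 12 (W, w=100) → cum 585  ≥ 542.5 → median here
  km 13 (P, w=300) → cum 885
  km 15 (R, w=90) → cum 975
  km 19 (T, w=110) → cum 1085
Optimal location: km 12.

x = 12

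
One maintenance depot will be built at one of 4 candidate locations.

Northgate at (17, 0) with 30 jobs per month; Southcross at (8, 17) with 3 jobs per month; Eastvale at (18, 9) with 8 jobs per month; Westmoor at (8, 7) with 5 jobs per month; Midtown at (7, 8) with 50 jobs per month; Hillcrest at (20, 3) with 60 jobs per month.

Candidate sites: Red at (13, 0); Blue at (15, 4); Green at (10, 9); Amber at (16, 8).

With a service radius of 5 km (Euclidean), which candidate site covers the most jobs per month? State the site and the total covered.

Green, covering 55

Coverage radius r = 5 km; a point is covered iff (Δx)²+(Δy)² ≤ 5² = 25.
  Red (13, 0): covers {Northgate} → 30
  Blue (15, 4): covers {Northgate} → 30
  Green (10, 9): covers {Westmoor, Midtown} → 55
  Amber (16, 8): covers {Eastvale} → 8
Maximum coverage at Green: 55 jobs per month.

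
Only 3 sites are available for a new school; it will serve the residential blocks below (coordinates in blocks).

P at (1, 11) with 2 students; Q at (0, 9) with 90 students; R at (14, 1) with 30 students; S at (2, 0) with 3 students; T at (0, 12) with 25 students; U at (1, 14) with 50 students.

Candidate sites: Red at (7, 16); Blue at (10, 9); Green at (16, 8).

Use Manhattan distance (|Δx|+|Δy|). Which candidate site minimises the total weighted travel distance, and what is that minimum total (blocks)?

Total weighted distance at each candidate:
  Red (7, 16): total = 2680
  Blue (10, 9): total = 2358
  Green (16, 8): total = 3452
Minimum is at Blue with total 2358 blocks.

Blue, total 2358 blocks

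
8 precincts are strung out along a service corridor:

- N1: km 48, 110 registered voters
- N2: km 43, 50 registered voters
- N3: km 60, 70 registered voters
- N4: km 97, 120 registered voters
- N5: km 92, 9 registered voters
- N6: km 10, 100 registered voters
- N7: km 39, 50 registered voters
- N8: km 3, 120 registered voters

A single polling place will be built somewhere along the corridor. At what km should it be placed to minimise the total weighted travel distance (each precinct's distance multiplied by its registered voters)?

x = 43

For a sum of weighted absolute distances on a line, the optimum is the weighted median (not the mean). Total weight W = 629; half-weight = 314.5.
Sort by position and accumulate weight:
  km 3 (N8, w=120) → cum 120
  km 10 (N6, w=100) → cum 220
  km 39 (N7, w=50) → cum 270
  km 43 (N2, w=50) → cum 320  ≥ 314.5 → median here
  km 48 (N1, w=110) → cum 430
  km 60 (N3, w=70) → cum 500
  km 92 (N5, w=9) → cum 509
  km 97 (N4, w=120) → cum 629
Optimal location: km 43.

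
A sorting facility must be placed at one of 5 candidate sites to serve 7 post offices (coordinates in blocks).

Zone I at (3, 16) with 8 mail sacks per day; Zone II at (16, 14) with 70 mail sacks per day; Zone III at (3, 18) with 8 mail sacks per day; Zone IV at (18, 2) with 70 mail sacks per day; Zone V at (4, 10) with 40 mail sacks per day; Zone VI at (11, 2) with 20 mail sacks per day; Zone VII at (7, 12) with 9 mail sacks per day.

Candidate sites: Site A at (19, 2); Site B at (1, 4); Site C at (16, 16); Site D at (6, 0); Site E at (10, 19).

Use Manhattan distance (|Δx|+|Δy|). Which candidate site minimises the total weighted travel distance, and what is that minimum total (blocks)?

Total weighted distance at each candidate:
  Site A (19, 2): total = 2894
  Site B (1, 4): total = 4046
  Site C (16, 16): total = 2701
  Site D (6, 0): total = 3717
  Site E (10, 19): total = 3714
Minimum is at Site C with total 2701 blocks.

Site C, total 2701 blocks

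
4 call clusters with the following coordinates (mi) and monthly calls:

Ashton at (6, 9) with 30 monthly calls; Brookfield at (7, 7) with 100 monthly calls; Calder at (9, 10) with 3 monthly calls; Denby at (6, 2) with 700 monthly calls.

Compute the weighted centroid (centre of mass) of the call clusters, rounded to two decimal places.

(6.13, 2.88)

The minimiser of Σwᵢ‖p−pᵢ‖² is the weighted centroid p* = (Σwᵢpᵢ)/(Σwᵢ).
Σwᵢ = 833.
Σwᵢxᵢ = 30·6 + 100·7 + 3·9 + 700·6 = 5107.
Σwᵢyᵢ = 30·9 + 100·7 + 3·10 + 700·2 = 2400.
x* = 5107/833 = 6.13, y* = 2400/833 = 2.88.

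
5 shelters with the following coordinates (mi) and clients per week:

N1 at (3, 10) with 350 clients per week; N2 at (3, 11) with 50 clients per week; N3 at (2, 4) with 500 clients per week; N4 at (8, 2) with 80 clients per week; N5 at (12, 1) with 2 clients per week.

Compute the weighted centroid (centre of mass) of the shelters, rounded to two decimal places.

(2.92, 6.33)

The minimiser of Σwᵢ‖p−pᵢ‖² is the weighted centroid p* = (Σwᵢpᵢ)/(Σwᵢ).
Σwᵢ = 982.
Σwᵢxᵢ = 350·3 + 50·3 + 500·2 + 80·8 + 2·12 = 2864.
Σwᵢyᵢ = 350·10 + 50·11 + 500·4 + 80·2 + 2·1 = 6212.
x* = 2864/982 = 2.92, y* = 6212/982 = 6.33.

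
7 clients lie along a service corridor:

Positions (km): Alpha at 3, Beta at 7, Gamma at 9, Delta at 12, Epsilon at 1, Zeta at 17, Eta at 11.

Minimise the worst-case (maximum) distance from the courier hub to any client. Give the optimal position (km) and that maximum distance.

The 1-center on a line is the midpoint of the two extreme points: leftmost at 1, rightmost at 17.
Optimal location = (1 + 17)/2 = 9; maximum distance = (17 − 1)/2 = 8.

location 9, max distance 8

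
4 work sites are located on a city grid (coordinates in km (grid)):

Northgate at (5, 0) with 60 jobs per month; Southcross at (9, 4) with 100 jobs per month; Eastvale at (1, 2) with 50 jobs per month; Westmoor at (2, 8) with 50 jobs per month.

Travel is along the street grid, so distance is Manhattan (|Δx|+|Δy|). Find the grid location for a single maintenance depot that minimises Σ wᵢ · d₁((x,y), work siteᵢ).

Manhattan distance separates: Σwᵢ(|x−xᵢ|+|y−yᵢ|) = Σwᵢ|x−xᵢ| + Σwᵢ|y−yᵢ|, so x and y are optimised independently as 1-D weighted medians.
Total weight W = 260; half = 130.
x-coordinate, sorted with cumulative weight:
  x=1 (Eastvale, w=50) cum 50
  x=2 (Westmoor, w=50) cum 100
  x=5 (Northgate, w=60) cum 160  ← median
  x=9 (Southcross, w=100) cum 260
⇒ x* = 5
y-coordinate, sorted with cumulative weight:
  y=0 (Northgate, w=60) cum 60
  y=2 (Eastvale, w=50) cum 110
  y=4 (Southcross, w=100) cum 210  ← median
  y=8 (Westmoor, w=50) cum 260
⇒ y* = 4

(5, 4)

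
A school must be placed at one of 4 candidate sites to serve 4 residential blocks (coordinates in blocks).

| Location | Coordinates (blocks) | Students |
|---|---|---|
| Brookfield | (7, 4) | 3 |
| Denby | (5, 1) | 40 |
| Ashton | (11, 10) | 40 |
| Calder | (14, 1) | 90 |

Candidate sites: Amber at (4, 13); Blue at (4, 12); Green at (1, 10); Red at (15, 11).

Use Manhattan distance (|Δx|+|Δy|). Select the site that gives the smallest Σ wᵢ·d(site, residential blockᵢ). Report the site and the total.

Red, total 2035 blocks

Total weighted distance at each candidate:
  Amber (4, 13): total = 2936
  Blue (4, 12): total = 2763
  Green (1, 10): total = 2936
  Red (15, 11): total = 2035
Minimum is at Red with total 2035 blocks.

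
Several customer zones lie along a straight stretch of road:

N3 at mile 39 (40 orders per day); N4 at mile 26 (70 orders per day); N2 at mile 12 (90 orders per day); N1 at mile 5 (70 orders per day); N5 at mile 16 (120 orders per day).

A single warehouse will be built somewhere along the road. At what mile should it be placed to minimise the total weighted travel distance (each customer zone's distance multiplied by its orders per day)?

For a sum of weighted absolute distances on a line, the optimum is the weighted median (not the mean). Total weight W = 390; half-weight = 195.
Sort by position and accumulate weight:
  mile 5 (N1, w=70) → cum 70
  mile 12 (N2, w=90) → cum 160
  mile 16 (N5, w=120) → cum 280  ≥ 195 → median here
  mile 26 (N4, w=70) → cum 350
  mile 39 (N3, w=40) → cum 390
Optimal location: mile 16.

x = 16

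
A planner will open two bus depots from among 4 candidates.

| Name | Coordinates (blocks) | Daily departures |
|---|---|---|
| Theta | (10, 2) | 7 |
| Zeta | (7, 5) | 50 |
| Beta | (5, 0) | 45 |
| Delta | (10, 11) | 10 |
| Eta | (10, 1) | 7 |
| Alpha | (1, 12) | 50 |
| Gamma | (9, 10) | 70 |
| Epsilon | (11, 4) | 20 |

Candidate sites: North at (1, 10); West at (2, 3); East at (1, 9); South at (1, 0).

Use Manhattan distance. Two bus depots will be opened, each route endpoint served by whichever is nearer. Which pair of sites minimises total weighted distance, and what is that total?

{North, West}, total 1713

Evaluate every pair (each demand assigned to the nearer of the two):
  {North, West}: total = 1713
  {West, East}: total = 1843
  {North, South}: total = 1917
  {East, South}: total = 1997
  {North, East}: total = 2376
  {West, South}: total = 2503
Best pair: {North, West} with total 1713.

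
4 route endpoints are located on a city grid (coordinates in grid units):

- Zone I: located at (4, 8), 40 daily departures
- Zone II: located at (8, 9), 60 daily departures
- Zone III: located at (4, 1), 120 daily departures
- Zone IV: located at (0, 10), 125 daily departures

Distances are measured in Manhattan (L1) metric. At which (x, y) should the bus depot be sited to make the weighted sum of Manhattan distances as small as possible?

(4, 9)

Manhattan distance separates: Σwᵢ(|x−xᵢ|+|y−yᵢ|) = Σwᵢ|x−xᵢ| + Σwᵢ|y−yᵢ|, so x and y are optimised independently as 1-D weighted medians.
Total weight W = 345; half = 172.5.
x-coordinate, sorted with cumulative weight:
  x=0 (Zone IV, w=125) cum 125
  x=4 (Zone I, w=40) cum 165
  x=4 (Zone III, w=120) cum 285  ← median
  x=8 (Zone II, w=60) cum 345
⇒ x* = 4
y-coordinate, sorted with cumulative weight:
  y=1 (Zone III, w=120) cum 120
  y=8 (Zone I, w=40) cum 160
  y=9 (Zone II, w=60) cum 220  ← median
  y=10 (Zone IV, w=125) cum 345
⇒ y* = 9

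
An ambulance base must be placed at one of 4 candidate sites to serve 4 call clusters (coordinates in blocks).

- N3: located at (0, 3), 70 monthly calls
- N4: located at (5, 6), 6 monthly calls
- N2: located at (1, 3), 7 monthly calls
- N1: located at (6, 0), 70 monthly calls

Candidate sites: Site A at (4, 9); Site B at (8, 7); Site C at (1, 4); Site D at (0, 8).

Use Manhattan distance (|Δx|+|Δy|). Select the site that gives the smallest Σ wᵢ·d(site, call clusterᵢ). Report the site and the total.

Total weighted distance at each candidate:
  Site A (4, 9): total = 1557
  Site B (8, 7): total = 1571
  Site C (1, 4): total = 813
  Site D (0, 8): total = 1414
Minimum is at Site C with total 813 blocks.

Site C, total 813 blocks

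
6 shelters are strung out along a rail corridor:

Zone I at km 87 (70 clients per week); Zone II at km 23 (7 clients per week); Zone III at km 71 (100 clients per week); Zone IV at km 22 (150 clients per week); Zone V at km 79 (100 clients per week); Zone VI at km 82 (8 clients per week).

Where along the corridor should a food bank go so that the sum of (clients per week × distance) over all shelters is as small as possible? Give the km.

x = 71

For a sum of weighted absolute distances on a line, the optimum is the weighted median (not the mean). Total weight W = 435; half-weight = 217.5.
Sort by position and accumulate weight:
  km 22 (Zone IV, w=150) → cum 150
  km 23 (Zone II, w=7) → cum 157
  km 71 (Zone III, w=100) → cum 257  ≥ 217.5 → median here
  km 79 (Zone V, w=100) → cum 357
  km 82 (Zone VI, w=8) → cum 365
  km 87 (Zone I, w=70) → cum 435
Optimal location: km 71.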